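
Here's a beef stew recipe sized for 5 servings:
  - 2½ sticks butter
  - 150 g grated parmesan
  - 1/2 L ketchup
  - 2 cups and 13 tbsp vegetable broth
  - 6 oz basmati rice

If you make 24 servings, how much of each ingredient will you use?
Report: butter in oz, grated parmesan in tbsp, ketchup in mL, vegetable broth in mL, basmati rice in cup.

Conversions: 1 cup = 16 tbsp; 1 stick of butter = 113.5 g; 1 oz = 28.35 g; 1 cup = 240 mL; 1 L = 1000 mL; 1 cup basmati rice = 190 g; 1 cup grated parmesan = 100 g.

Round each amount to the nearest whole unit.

butter: 48 oz; grated parmesan: 115 tbsp; ketchup: 2400 mL; vegetable broth: 3240 mL; basmati rice: 4 cup

Scaling factor: 24/5 = 4.8.
butter: 2.5 stick × 24/5 × 113.5 g/stick ÷ 28.35 g/oz ≈ 48 oz
grated parmesan: 150 g × 24/5 ÷ 100 g/cup × 16 tbsp/cup ≈ 115 tbsp
ketchup: 0.5 L × 24/5 × 1000 mL/L = 2400 mL
vegetable broth: (2 cup + 13 tbsp = 2.8125 cup) × 24/5 × 240 mL/cup = 3240 mL
basmati rice: 6 oz × 24/5 × 28.35 g/oz ÷ 190 g/cup ≈ 4 cup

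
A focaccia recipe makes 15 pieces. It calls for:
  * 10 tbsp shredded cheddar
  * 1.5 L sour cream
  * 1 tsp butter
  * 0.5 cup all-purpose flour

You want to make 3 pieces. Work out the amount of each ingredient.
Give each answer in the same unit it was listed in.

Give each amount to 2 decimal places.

Scaling factor: 3/15 = 1/5 = 0.2.
shredded cheddar: 10 tbsp × 1/5 = 2.00 tbsp
sour cream: 1.5 L × 1/5 = 0.30 L
butter: 1 tsp × 1/5 = 0.20 tsp
all-purpose flour: 0.5 cup × 1/5 = 0.10 cup

shredded cheddar: 2.00 tbsp; sour cream: 0.30 L; butter: 0.20 tsp; all-purpose flour: 0.10 cup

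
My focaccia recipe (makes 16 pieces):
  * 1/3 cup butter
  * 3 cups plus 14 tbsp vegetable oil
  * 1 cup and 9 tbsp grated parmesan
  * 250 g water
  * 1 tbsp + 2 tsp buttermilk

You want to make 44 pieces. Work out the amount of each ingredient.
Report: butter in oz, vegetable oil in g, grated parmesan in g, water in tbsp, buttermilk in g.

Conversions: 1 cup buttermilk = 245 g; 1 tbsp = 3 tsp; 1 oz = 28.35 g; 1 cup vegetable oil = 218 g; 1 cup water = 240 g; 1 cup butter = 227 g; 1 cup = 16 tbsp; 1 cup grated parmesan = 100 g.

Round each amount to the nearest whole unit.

Scaling factor: 44/16 = 11/4 = 2.75.
butter: 1/3 cup × 11/4 × 227 g/cup ÷ 28.35 g/oz ≈ 7 oz
vegetable oil: (3 cup + 14 tbsp = 3.875 cup) × 11/4 × 218 g/cup ≈ 2323 g
grated parmesan: (1 cup + 9 tbsp = 1.5625 cup) × 11/4 × 100 g/cup ≈ 430 g
water: 250 g × 11/4 ÷ 240 g/cup × 16 tbsp/cup ≈ 46 tbsp
buttermilk: (1 tbsp + 2 tsp = 5/3 tbsp) × 11/4 ÷ 16 tbsp/cup × 245 g/cup ≈ 70 g

butter: 7 oz; vegetable oil: 2323 g; grated parmesan: 430 g; water: 46 tbsp; buttermilk: 70 g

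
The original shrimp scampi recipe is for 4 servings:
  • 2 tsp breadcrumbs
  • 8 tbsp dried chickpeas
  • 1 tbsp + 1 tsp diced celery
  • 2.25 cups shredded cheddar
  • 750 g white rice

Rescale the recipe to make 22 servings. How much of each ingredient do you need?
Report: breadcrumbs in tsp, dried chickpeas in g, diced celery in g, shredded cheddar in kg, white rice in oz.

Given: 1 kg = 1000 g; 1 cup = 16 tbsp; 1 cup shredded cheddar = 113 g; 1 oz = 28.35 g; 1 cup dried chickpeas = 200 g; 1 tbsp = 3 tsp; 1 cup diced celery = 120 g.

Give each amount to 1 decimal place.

breadcrumbs: 11.0 tsp; dried chickpeas: 550.0 g; diced celery: 55.0 g; shredded cheddar: 1.4 kg; white rice: 145.5 oz

Scaling factor: 22/4 = 11/2 = 5.5.
breadcrumbs: 2 tsp × 11/2 = 11.0 tsp
dried chickpeas: 8 tbsp × 11/2 ÷ 16 tbsp/cup × 200 g/cup = 550.0 g
diced celery: (1 tbsp + 1 tsp = 4/3 tbsp) × 11/2 ÷ 16 tbsp/cup × 120 g/cup = 55.0 g
shredded cheddar: 2.25 cup × 11/2 × 113 g/cup ÷ 1000 g/kg ≈ 1.4 kg
white rice: 750 g × 11/2 ÷ 28.35 g/oz ≈ 145.5 oz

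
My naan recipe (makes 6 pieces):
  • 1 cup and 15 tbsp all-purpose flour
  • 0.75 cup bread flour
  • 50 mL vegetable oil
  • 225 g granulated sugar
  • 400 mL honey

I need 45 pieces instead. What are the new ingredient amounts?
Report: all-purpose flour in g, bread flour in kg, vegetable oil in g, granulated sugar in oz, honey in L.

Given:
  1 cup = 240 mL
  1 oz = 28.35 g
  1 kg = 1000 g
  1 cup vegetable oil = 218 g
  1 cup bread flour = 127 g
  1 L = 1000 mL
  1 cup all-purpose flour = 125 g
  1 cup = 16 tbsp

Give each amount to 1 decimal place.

Scaling factor: 45/6 = 15/2 = 7.5.
all-purpose flour: (1 cup + 15 tbsp = 1.9375 cup) × 15/2 × 125 g/cup ≈ 1816.4 g
bread flour: 0.75 cup × 15/2 × 127 g/cup ÷ 1000 g/kg ≈ 0.7 kg
vegetable oil: 50 mL × 15/2 ÷ 240 mL/cup × 218 g/cup ≈ 340.6 g
granulated sugar: 225 g × 15/2 ÷ 28.35 g/oz ≈ 59.5 oz
honey: 400 mL × 15/2 ÷ 1000 mL/L = 3.0 L

all-purpose flour: 1816.4 g; bread flour: 0.7 kg; vegetable oil: 340.6 g; granulated sugar: 59.5 oz; honey: 3.0 L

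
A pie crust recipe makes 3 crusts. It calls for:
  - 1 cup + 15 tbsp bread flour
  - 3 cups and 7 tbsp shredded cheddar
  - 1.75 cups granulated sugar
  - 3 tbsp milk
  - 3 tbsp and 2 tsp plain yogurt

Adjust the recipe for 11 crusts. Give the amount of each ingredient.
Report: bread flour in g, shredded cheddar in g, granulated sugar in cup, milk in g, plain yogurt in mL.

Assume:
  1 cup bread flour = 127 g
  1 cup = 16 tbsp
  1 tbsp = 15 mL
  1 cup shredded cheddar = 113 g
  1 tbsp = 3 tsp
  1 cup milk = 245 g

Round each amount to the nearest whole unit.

bread flour: 902 g; shredded cheddar: 1424 g; granulated sugar: 6 cup; milk: 168 g; plain yogurt: 202 mL

Scaling factor: 11/3.
bread flour: (1 cup + 15 tbsp = 1.9375 cup) × 11/3 × 127 g/cup ≈ 902 g
shredded cheddar: (3 cup + 7 tbsp = 3.4375 cup) × 11/3 × 113 g/cup ≈ 1424 g
granulated sugar: 1.75 cup × 11/3 ≈ 6 cup
milk: 3 tbsp × 11/3 ÷ 16 tbsp/cup × 245 g/cup ≈ 168 g
plain yogurt: (3 tbsp + 2 tsp = 11/3 tbsp) × 11/3 × 15 mL/tbsp ≈ 202 mL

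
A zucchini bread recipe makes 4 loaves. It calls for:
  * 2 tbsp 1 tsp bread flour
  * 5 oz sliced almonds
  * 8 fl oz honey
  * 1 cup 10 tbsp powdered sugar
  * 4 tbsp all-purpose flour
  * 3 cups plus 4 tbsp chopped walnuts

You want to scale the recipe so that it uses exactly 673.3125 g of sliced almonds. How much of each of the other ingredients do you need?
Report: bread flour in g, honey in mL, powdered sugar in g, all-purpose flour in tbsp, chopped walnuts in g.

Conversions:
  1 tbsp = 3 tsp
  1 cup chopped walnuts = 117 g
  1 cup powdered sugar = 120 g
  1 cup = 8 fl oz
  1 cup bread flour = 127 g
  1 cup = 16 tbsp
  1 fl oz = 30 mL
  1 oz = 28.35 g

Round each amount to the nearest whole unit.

The original recipe has 141.75 g of sliced almonds, so the scaling factor is 673.3125 ÷ 141.75 = 19/4 = 4.75.
bread flour: (2 tbsp + 1 tsp = 7/3 tbsp) × 19/4 ÷ 16 tbsp/cup × 127 g/cup ≈ 88 g
honey: 8 fl oz × 19/4 × 30 mL/fl oz = 1140 mL
powdered sugar: (1 cup + 10 tbsp = 1.625 cup) × 19/4 × 120 g/cup ≈ 926 g
all-purpose flour: 4 tbsp × 19/4 = 19 tbsp
chopped walnuts: (3 cup + 4 tbsp = 3.25 cup) × 19/4 × 117 g/cup ≈ 1806 g

bread flour: 88 g; honey: 1140 mL; powdered sugar: 926 g; all-purpose flour: 19 tbsp; chopped walnuts: 1806 g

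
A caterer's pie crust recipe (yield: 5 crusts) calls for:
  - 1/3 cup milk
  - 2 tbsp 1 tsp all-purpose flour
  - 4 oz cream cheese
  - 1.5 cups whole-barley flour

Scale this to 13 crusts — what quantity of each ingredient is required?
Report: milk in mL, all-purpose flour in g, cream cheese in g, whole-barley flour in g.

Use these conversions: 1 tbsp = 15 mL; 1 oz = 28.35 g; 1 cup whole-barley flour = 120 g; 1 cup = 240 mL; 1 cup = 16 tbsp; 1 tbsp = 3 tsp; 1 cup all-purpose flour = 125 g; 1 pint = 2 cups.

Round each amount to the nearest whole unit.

milk: 208 mL; all-purpose flour: 47 g; cream cheese: 295 g; whole-barley flour: 468 g

Scaling factor: 13/5 = 2.6.
milk: 1/3 cup × 13/5 × 240 mL/cup = 208 mL
all-purpose flour: (2 tbsp + 1 tsp = 7/3 tbsp) × 13/5 ÷ 16 tbsp/cup × 125 g/cup ≈ 47 g
cream cheese: 4 oz × 13/5 × 28.35 g/oz ≈ 295 g
whole-barley flour: 1.5 cup × 13/5 × 120 g/cup = 468 g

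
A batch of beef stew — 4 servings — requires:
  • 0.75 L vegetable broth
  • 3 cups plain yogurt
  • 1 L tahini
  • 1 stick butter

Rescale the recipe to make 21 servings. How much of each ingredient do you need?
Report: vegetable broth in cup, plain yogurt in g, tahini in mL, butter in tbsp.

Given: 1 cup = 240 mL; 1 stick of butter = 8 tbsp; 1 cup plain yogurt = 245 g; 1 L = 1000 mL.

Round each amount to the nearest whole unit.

vegetable broth: 16 cup; plain yogurt: 3859 g; tahini: 5250 mL; butter: 42 tbsp

Scaling factor: 21/4 = 5.25.
vegetable broth: 0.75 L × 21/4 × 1000 mL/L ÷ 240 mL/cup ≈ 16 cup
plain yogurt: 3 cup × 21/4 × 245 g/cup ≈ 3859 g
tahini: 1 L × 21/4 × 1000 mL/L = 5250 mL
butter: 1 stick × 21/4 × 8 tbsp/stick = 42 tbsp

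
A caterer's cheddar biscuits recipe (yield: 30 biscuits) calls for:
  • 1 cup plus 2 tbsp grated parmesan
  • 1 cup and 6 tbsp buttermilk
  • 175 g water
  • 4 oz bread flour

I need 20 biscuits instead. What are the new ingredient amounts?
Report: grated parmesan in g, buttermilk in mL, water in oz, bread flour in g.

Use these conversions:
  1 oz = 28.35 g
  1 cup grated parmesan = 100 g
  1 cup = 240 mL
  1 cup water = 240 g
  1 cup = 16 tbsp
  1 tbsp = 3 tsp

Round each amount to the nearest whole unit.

grated parmesan: 75 g; buttermilk: 220 mL; water: 4 oz; bread flour: 76 g

Scaling factor: 20/30 = 2/3.
grated parmesan: (1 cup + 2 tbsp = 1.125 cup) × 2/3 × 100 g/cup = 75 g
buttermilk: (1 cup + 6 tbsp = 1.375 cup) × 2/3 × 240 mL/cup = 220 mL
water: 175 g × 2/3 ÷ 28.35 g/oz ≈ 4 oz
bread flour: 4 oz × 2/3 × 28.35 g/oz ≈ 76 g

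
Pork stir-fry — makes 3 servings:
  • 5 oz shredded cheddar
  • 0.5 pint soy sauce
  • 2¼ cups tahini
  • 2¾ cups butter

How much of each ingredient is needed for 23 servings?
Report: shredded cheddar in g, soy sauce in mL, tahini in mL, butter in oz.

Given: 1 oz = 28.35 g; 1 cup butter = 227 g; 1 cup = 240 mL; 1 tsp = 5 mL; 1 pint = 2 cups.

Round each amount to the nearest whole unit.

shredded cheddar: 1087 g; soy sauce: 1840 mL; tahini: 4140 mL; butter: 169 oz

Scaling factor: 23/3.
shredded cheddar: 5 oz × 23/3 × 28.35 g/oz ≈ 1087 g
soy sauce: 0.5 pint × 23/3 × 2 cup/pint × 240 mL/cup = 1840 mL
tahini: 2.25 cup × 23/3 × 240 mL/cup = 4140 mL
butter: 2.75 cup × 23/3 × 227 g/cup ÷ 28.35 g/oz ≈ 169 oz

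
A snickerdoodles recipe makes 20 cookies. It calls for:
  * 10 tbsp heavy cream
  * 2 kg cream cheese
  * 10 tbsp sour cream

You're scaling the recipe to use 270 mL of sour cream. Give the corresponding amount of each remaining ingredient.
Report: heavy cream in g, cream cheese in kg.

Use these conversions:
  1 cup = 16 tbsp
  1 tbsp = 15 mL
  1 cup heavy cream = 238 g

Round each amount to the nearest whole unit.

The original recipe has 150 mL of sour cream, so the scaling factor is 270 ÷ 150 = 9/5 = 1.8.
heavy cream: 10 tbsp × 9/5 ÷ 16 tbsp/cup × 238 g/cup ≈ 268 g
cream cheese: 2 kg × 9/5 ≈ 4 kg

heavy cream: 268 g; cream cheese: 4 kg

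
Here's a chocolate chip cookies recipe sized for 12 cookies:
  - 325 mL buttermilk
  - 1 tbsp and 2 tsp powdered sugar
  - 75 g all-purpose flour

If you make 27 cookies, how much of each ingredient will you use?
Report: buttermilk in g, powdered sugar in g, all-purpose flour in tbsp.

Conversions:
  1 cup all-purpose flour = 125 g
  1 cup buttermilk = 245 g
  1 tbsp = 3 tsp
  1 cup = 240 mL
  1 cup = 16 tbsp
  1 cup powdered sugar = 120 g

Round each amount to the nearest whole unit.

Scaling factor: 27/12 = 9/4 = 2.25.
buttermilk: 325 mL × 9/4 ÷ 240 mL/cup × 245 g/cup ≈ 746 g
powdered sugar: (1 tbsp + 2 tsp = 5/3 tbsp) × 9/4 ÷ 16 tbsp/cup × 120 g/cup ≈ 28 g
all-purpose flour: 75 g × 9/4 ÷ 125 g/cup × 16 tbsp/cup ≈ 22 tbsp

buttermilk: 746 g; powdered sugar: 28 g; all-purpose flour: 22 tbsp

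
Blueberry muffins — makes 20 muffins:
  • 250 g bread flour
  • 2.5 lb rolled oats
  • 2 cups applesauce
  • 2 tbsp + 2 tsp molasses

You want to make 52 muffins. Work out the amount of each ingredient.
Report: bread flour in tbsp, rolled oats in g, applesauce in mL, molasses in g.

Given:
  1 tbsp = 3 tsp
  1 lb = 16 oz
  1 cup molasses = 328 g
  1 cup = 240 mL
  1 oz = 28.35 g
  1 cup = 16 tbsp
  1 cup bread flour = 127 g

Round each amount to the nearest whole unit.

Scaling factor: 52/20 = 13/5 = 2.6.
bread flour: 250 g × 13/5 ÷ 127 g/cup × 16 tbsp/cup ≈ 82 tbsp
rolled oats: 2.5 lb × 13/5 × 16 oz/lb × 28.35 g/oz ≈ 2948 g
applesauce: 2 cup × 13/5 × 240 mL/cup = 1248 mL
molasses: (2 tbsp + 2 tsp = 8/3 tbsp) × 13/5 ÷ 16 tbsp/cup × 328 g/cup ≈ 142 g

bread flour: 82 tbsp; rolled oats: 2948 g; applesauce: 1248 mL; molasses: 142 g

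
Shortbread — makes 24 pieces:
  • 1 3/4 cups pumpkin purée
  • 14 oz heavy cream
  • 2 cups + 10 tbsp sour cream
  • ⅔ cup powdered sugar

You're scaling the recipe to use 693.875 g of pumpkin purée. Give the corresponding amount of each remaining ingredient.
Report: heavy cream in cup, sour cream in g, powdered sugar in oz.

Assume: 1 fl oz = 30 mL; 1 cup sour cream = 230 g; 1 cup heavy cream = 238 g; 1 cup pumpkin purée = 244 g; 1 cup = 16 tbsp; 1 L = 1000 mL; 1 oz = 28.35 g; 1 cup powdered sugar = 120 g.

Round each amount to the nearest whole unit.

The original recipe has 427 g of pumpkin purée, so the scaling factor is 693.875 ÷ 427 = 13/8 = 1.625.
heavy cream: 14 oz × 13/8 × 28.35 g/oz ÷ 238 g/cup ≈ 3 cup
sour cream: (2 cup + 10 tbsp = 2.625 cup) × 13/8 × 230 g/cup ≈ 981 g
powdered sugar: 2/3 cup × 13/8 × 120 g/cup ÷ 28.35 g/oz ≈ 5 oz

heavy cream: 3 cup; sour cream: 981 g; powdered sugar: 5 oz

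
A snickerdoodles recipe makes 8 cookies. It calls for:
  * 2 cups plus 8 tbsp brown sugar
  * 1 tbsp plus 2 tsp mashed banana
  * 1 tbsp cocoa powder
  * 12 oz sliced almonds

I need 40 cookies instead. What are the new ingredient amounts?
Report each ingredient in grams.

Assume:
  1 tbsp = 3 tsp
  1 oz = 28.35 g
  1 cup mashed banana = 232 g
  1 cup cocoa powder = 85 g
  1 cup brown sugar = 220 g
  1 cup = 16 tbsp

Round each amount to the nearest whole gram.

brown sugar: 2750 g; mashed banana: 121 g; cocoa powder: 27 g; sliced almonds: 1701 g

Scaling factor: 40/8 = 5.
brown sugar: (2 cup + 8 tbsp = 2.5 cup) × 5 × 220 g/cup = 2750 g
mashed banana: (1 tbsp + 2 tsp = 5/3 tbsp) × 5 ÷ 16 tbsp/cup × 232 g/cup ≈ 121 g
cocoa powder: 1 tbsp × 5 ÷ 16 tbsp/cup × 85 g/cup ≈ 27 g
sliced almonds: 12 oz × 5 × 28.35 g/oz = 1701 g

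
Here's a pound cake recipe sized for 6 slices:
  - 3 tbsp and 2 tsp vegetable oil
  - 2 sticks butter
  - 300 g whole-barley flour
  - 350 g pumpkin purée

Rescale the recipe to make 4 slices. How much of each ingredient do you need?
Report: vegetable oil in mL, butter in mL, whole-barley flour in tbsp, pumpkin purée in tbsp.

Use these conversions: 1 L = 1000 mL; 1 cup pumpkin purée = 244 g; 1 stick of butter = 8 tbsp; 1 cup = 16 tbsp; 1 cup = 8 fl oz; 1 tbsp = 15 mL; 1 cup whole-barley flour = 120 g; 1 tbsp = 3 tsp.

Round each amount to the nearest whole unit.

Scaling factor: 4/6 = 2/3.
vegetable oil: (3 tbsp + 2 tsp = 11/3 tbsp) × 2/3 × 15 mL/tbsp ≈ 37 mL
butter: 2 stick × 2/3 × 8 tbsp/stick × 15 mL/tbsp = 160 mL
whole-barley flour: 300 g × 2/3 ÷ 120 g/cup × 16 tbsp/cup ≈ 27 tbsp
pumpkin purée: 350 g × 2/3 ÷ 244 g/cup × 16 tbsp/cup ≈ 15 tbsp

vegetable oil: 37 mL; butter: 160 mL; whole-barley flour: 27 tbsp; pumpkin purée: 15 tbsp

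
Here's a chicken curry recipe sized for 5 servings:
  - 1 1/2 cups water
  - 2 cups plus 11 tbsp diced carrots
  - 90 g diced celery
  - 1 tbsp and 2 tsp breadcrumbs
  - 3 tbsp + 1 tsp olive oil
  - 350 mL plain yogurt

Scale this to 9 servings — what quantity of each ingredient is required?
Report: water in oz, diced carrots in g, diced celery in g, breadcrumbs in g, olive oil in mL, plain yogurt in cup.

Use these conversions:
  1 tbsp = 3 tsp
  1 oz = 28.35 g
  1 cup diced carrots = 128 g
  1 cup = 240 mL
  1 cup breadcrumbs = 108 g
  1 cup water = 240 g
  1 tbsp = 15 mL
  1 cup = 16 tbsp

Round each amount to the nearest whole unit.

Scaling factor: 9/5 = 1.8.
water: 1.5 cup × 9/5 × 240 g/cup ÷ 28.35 g/oz ≈ 23 oz
diced carrots: (2 cup + 11 tbsp = 2.6875 cup) × 9/5 × 128 g/cup ≈ 619 g
diced celery: 90 g × 9/5 = 162 g
breadcrumbs: (1 tbsp + 2 tsp = 5/3 tbsp) × 9/5 ÷ 16 tbsp/cup × 108 g/cup ≈ 20 g
olive oil: (3 tbsp + 1 tsp = 10/3 tbsp) × 9/5 × 15 mL/tbsp = 90 mL
plain yogurt: 350 mL × 9/5 ÷ 240 mL/cup ≈ 3 cup

water: 23 oz; diced carrots: 619 g; diced celery: 162 g; breadcrumbs: 20 g; olive oil: 90 mL; plain yogurt: 3 cup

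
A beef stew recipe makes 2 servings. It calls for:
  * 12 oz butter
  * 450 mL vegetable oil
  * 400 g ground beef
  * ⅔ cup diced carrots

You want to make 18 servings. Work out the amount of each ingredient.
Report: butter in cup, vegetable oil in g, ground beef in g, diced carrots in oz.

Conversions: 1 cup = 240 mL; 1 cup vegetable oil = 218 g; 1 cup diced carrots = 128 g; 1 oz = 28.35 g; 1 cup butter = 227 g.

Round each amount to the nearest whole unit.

butter: 13 cup; vegetable oil: 3679 g; ground beef: 3600 g; diced carrots: 27 oz

Scaling factor: 18/2 = 9.
butter: 12 oz × 9 × 28.35 g/oz ÷ 227 g/cup ≈ 13 cup
vegetable oil: 450 mL × 9 ÷ 240 mL/cup × 218 g/cup ≈ 3679 g
ground beef: 400 g × 9 = 3600 g
diced carrots: 2/3 cup × 9 × 128 g/cup ÷ 28.35 g/oz ≈ 27 oz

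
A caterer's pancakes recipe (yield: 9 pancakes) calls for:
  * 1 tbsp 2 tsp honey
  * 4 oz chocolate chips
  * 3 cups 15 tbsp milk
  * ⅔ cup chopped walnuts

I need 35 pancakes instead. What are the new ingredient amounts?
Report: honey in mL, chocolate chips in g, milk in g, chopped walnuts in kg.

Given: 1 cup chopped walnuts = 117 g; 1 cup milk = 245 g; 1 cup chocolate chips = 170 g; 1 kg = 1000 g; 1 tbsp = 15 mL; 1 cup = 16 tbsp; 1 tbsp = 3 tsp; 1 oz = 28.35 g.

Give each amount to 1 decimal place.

Scaling factor: 35/9.
honey: (1 tbsp + 2 tsp = 5/3 tbsp) × 35/9 × 15 mL/tbsp ≈ 97.2 mL
chocolate chips: 4 oz × 35/9 × 28.35 g/oz = 441.0 g
milk: (3 cup + 15 tbsp = 3.9375 cup) × 35/9 × 245 g/cup ≈ 3751.6 g
chopped walnuts: 2/3 cup × 35/9 × 117 g/cup ÷ 1000 g/kg ≈ 0.3 kg

honey: 97.2 mL; chocolate chips: 441.0 g; milk: 3751.6 g; chopped walnuts: 0.3 kg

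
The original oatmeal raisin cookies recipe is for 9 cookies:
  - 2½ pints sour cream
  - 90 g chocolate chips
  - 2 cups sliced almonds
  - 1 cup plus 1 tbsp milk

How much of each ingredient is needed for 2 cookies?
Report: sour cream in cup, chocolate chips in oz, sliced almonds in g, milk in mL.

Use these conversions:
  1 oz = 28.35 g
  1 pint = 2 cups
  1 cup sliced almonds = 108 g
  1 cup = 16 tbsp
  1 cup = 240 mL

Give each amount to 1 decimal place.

sour cream: 1.1 cup; chocolate chips: 0.7 oz; sliced almonds: 48.0 g; milk: 56.7 mL

Scaling factor: 2/9.
sour cream: 2.5 pint × 2/9 × 2 cup/pint ≈ 1.1 cup
chocolate chips: 90 g × 2/9 ÷ 28.35 g/oz ≈ 0.7 oz
sliced almonds: 2 cup × 2/9 × 108 g/cup = 48.0 g
milk: (1 cup + 1 tbsp = 1.0625 cup) × 2/9 × 240 mL/cup ≈ 56.7 mL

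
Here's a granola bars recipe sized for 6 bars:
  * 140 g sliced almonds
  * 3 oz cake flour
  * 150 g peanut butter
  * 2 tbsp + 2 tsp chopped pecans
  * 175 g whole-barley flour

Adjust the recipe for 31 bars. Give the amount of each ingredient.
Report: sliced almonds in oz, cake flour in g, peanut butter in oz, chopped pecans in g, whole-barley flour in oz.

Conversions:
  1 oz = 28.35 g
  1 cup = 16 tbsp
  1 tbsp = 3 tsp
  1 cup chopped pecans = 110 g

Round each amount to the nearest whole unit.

Scaling factor: 31/6.
sliced almonds: 140 g × 31/6 ÷ 28.35 g/oz ≈ 26 oz
cake flour: 3 oz × 31/6 × 28.35 g/oz ≈ 439 g
peanut butter: 150 g × 31/6 ÷ 28.35 g/oz ≈ 27 oz
chopped pecans: (2 tbsp + 2 tsp = 8/3 tbsp) × 31/6 ÷ 16 tbsp/cup × 110 g/cup ≈ 95 g
whole-barley flour: 175 g × 31/6 ÷ 28.35 g/oz ≈ 32 oz

sliced almonds: 26 oz; cake flour: 439 g; peanut butter: 27 oz; chopped pecans: 95 g; whole-barley flour: 32 oz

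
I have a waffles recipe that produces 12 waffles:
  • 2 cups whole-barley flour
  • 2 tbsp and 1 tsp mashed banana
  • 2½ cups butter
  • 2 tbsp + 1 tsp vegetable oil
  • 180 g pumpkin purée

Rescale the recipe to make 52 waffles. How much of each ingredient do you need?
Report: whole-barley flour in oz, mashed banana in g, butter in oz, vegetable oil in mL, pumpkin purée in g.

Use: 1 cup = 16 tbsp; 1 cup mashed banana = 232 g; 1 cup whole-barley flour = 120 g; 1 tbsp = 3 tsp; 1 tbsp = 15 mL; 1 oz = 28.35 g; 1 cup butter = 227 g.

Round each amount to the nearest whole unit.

Scaling factor: 52/12 = 13/3.
whole-barley flour: 2 cup × 13/3 × 120 g/cup ÷ 28.35 g/oz ≈ 37 oz
mashed banana: (2 tbsp + 1 tsp = 7/3 tbsp) × 13/3 ÷ 16 tbsp/cup × 232 g/cup ≈ 147 g
butter: 2.5 cup × 13/3 × 227 g/cup ÷ 28.35 g/oz ≈ 87 oz
vegetable oil: (2 tbsp + 1 tsp = 7/3 tbsp) × 13/3 × 15 mL/tbsp ≈ 152 mL
pumpkin purée: 180 g × 13/3 = 780 g

whole-barley flour: 37 oz; mashed banana: 147 g; butter: 87 oz; vegetable oil: 152 mL; pumpkin purée: 780 g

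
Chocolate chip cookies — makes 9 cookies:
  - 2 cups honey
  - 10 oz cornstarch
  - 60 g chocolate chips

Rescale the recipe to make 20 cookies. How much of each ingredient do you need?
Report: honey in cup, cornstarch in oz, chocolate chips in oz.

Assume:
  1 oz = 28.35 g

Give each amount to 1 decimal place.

honey: 4.4 cup; cornstarch: 22.2 oz; chocolate chips: 4.7 oz

Scaling factor: 20/9.
honey: 2 cup × 20/9 ≈ 4.4 cup
cornstarch: 10 oz × 20/9 ≈ 22.2 oz
chocolate chips: 60 g × 20/9 ÷ 28.35 g/oz ≈ 4.7 oz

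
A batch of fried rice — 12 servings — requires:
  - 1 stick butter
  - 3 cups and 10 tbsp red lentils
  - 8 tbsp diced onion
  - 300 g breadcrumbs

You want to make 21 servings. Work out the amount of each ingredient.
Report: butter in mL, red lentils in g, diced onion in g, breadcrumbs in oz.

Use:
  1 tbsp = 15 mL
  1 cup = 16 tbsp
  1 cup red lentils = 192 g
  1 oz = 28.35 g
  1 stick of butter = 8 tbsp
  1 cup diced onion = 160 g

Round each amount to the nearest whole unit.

butter: 210 mL; red lentils: 1218 g; diced onion: 140 g; breadcrumbs: 19 oz

Scaling factor: 21/12 = 7/4 = 1.75.
butter: 1 stick × 7/4 × 8 tbsp/stick × 15 mL/tbsp = 210 mL
red lentils: (3 cup + 10 tbsp = 3.625 cup) × 7/4 × 192 g/cup = 1218 g
diced onion: 8 tbsp × 7/4 ÷ 16 tbsp/cup × 160 g/cup = 140 g
breadcrumbs: 300 g × 7/4 ÷ 28.35 g/oz ≈ 19 oz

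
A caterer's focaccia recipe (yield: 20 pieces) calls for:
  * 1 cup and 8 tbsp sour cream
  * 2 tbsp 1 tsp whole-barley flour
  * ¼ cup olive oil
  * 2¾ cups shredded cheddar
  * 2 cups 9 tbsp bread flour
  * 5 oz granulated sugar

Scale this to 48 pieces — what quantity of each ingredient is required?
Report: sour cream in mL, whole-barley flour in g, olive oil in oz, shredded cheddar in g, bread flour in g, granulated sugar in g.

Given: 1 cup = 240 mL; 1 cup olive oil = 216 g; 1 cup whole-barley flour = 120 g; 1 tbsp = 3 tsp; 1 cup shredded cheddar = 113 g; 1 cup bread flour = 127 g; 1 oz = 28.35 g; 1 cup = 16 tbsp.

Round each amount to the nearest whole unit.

sour cream: 864 mL; whole-barley flour: 42 g; olive oil: 5 oz; shredded cheddar: 746 g; bread flour: 781 g; granulated sugar: 340 g

Scaling factor: 48/20 = 12/5 = 2.4.
sour cream: (1 cup + 8 tbsp = 1.5 cup) × 12/5 × 240 mL/cup = 864 mL
whole-barley flour: (2 tbsp + 1 tsp = 7/3 tbsp) × 12/5 ÷ 16 tbsp/cup × 120 g/cup = 42 g
olive oil: 0.25 cup × 12/5 × 216 g/cup ÷ 28.35 g/oz ≈ 5 oz
shredded cheddar: 2.75 cup × 12/5 × 113 g/cup ≈ 746 g
bread flour: (2 cup + 9 tbsp = 2.5625 cup) × 12/5 × 127 g/cup ≈ 781 g
granulated sugar: 5 oz × 12/5 × 28.35 g/oz ≈ 340 g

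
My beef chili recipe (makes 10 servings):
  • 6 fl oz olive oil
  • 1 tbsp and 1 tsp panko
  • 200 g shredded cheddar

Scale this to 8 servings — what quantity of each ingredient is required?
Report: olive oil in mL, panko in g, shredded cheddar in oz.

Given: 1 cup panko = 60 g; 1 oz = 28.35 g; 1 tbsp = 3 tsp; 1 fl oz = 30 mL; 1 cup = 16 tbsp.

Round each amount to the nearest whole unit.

Scaling factor: 8/10 = 4/5 = 0.8.
olive oil: 6 fl oz × 4/5 × 30 mL/fl oz = 144 mL
panko: (1 tbsp + 1 tsp = 4/3 tbsp) × 4/5 ÷ 16 tbsp/cup × 60 g/cup = 4 g
shredded cheddar: 200 g × 4/5 ÷ 28.35 g/oz ≈ 6 oz

olive oil: 144 mL; panko: 4 g; shredded cheddar: 6 oz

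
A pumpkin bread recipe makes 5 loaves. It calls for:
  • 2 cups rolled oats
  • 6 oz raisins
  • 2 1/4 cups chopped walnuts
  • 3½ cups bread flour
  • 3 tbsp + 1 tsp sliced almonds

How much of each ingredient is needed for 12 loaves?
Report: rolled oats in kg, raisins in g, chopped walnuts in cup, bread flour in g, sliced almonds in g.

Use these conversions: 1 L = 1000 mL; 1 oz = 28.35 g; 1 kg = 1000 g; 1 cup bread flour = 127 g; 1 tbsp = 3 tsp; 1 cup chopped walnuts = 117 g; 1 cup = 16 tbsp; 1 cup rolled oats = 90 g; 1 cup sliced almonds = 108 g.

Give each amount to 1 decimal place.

Scaling factor: 12/5 = 2.4.
rolled oats: 2 cup × 12/5 × 90 g/cup ÷ 1000 g/kg ≈ 0.4 kg
raisins: 6 oz × 12/5 × 28.35 g/oz ≈ 408.2 g
chopped walnuts: 2.25 cup × 12/5 = 5.4 cup
bread flour: 3.5 cup × 12/5 × 127 g/cup = 1066.8 g
sliced almonds: (3 tbsp + 1 tsp = 10/3 tbsp) × 12/5 ÷ 16 tbsp/cup × 108 g/cup = 54.0 g

rolled oats: 0.4 kg; raisins: 408.2 g; chopped walnuts: 5.4 cup; bread flour: 1066.8 g; sliced almonds: 54.0 g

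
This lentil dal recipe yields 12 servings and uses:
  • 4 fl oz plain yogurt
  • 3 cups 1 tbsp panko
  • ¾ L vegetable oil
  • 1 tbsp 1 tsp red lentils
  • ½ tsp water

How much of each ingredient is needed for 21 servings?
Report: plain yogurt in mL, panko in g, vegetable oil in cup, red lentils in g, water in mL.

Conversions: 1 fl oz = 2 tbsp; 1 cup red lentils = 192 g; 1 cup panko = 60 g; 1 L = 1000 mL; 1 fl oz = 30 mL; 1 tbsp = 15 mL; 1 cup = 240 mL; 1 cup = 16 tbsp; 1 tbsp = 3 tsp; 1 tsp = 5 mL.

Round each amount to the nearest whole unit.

Scaling factor: 21/12 = 7/4 = 1.75.
plain yogurt: 4 fl oz × 7/4 × 30 mL/fl oz = 210 mL
panko: (3 cup + 1 tbsp = 3.0625 cup) × 7/4 × 60 g/cup ≈ 322 g
vegetable oil: 0.75 L × 7/4 × 1000 mL/L ÷ 240 mL/cup ≈ 5 cup
red lentils: (1 tbsp + 1 tsp = 4/3 tbsp) × 7/4 ÷ 16 tbsp/cup × 192 g/cup = 28 g
water: 0.5 tsp × 7/4 × 5 mL/tsp ≈ 4 mL

plain yogurt: 210 mL; panko: 322 g; vegetable oil: 5 cup; red lentils: 28 g; water: 4 mL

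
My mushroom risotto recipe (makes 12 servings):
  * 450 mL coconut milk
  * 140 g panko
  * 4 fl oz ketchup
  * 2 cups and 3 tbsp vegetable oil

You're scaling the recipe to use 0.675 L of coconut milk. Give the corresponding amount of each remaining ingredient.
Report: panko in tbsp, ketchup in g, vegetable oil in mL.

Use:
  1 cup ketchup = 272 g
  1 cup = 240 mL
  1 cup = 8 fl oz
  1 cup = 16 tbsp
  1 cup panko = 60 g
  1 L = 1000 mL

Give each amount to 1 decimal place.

panko: 56.0 tbsp; ketchup: 204.0 g; vegetable oil: 787.5 mL

The original recipe has 0.45 L of coconut milk, so the scaling factor is 0.675 ÷ 0.45 = 3/2 = 1.5.
panko: 140 g × 3/2 ÷ 60 g/cup × 16 tbsp/cup = 56.0 tbsp
ketchup: 4 fl oz × 3/2 ÷ 8 fl oz/cup × 272 g/cup = 204.0 g
vegetable oil: (2 cup + 3 tbsp = 2.1875 cup) × 3/2 × 240 mL/cup = 787.5 mL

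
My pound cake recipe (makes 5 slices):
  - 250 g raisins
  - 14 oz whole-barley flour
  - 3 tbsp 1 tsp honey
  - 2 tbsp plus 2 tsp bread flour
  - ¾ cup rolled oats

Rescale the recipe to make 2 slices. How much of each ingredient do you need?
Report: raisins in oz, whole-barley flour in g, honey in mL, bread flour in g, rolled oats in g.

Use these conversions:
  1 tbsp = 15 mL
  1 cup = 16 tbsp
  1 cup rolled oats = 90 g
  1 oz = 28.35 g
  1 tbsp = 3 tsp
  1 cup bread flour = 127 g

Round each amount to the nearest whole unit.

raisins: 4 oz; whole-barley flour: 159 g; honey: 20 mL; bread flour: 8 g; rolled oats: 27 g

Scaling factor: 2/5 = 0.4.
raisins: 250 g × 2/5 ÷ 28.35 g/oz ≈ 4 oz
whole-barley flour: 14 oz × 2/5 × 28.35 g/oz ≈ 159 g
honey: (3 tbsp + 1 tsp = 10/3 tbsp) × 2/5 × 15 mL/tbsp = 20 mL
bread flour: (2 tbsp + 2 tsp = 8/3 tbsp) × 2/5 ÷ 16 tbsp/cup × 127 g/cup ≈ 8 g
rolled oats: 0.75 cup × 2/5 × 90 g/cup = 27 g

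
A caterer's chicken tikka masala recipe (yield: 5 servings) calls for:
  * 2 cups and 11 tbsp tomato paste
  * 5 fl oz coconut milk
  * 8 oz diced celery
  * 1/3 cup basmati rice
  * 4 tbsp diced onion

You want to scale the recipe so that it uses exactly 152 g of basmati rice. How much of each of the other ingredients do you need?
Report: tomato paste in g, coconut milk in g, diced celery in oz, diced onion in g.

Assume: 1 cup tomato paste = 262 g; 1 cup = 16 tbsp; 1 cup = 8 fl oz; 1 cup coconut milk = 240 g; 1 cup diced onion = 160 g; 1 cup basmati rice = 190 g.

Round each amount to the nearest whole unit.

tomato paste: 1690 g; coconut milk: 360 g; diced celery: 19 oz; diced onion: 96 g

The original recipe has 190/3 g of basmati rice, so the scaling factor is 152 ÷ 190/3 = 12/5 = 2.4.
tomato paste: (2 cup + 11 tbsp = 2.6875 cup) × 12/5 × 262 g/cup ≈ 1690 g
coconut milk: 5 fl oz × 12/5 ÷ 8 fl oz/cup × 240 g/cup = 360 g
diced celery: 8 oz × 12/5 ≈ 19 oz
diced onion: 4 tbsp × 12/5 ÷ 16 tbsp/cup × 160 g/cup = 96 g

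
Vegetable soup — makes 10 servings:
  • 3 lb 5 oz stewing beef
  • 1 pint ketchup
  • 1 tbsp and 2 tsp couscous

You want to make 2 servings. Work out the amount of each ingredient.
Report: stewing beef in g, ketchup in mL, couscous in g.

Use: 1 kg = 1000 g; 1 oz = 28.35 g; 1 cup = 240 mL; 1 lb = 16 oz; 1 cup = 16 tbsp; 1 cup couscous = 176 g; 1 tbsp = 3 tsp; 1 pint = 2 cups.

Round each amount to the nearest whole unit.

Scaling factor: 2/10 = 1/5 = 0.2.
stewing beef: (3 lb + 5 oz = 3.3125 lb) × 1/5 × 16 oz/lb × 28.35 g/oz ≈ 301 g
ketchup: 1 pint × 1/5 × 2 cup/pint × 240 mL/cup = 96 mL
couscous: (1 tbsp + 2 tsp = 5/3 tbsp) × 1/5 ÷ 16 tbsp/cup × 176 g/cup ≈ 4 g

stewing beef: 301 g; ketchup: 96 mL; couscous: 4 g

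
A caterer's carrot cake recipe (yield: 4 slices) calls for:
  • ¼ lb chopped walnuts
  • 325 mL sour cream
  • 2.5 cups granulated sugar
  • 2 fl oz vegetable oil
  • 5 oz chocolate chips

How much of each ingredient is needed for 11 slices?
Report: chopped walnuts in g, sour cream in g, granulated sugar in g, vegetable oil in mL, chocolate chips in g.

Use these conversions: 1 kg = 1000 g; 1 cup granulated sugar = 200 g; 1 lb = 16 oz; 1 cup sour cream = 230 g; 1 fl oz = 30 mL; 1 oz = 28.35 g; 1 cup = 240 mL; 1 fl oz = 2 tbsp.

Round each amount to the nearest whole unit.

Scaling factor: 11/4 = 2.75.
chopped walnuts: 0.25 lb × 11/4 × 16 oz/lb × 28.35 g/oz ≈ 312 g
sour cream: 325 mL × 11/4 ÷ 240 mL/cup × 230 g/cup ≈ 857 g
granulated sugar: 2.5 cup × 11/4 × 200 g/cup = 1375 g
vegetable oil: 2 fl oz × 11/4 × 30 mL/fl oz = 165 mL
chocolate chips: 5 oz × 11/4 × 28.35 g/oz ≈ 390 g

chopped walnuts: 312 g; sour cream: 857 g; granulated sugar: 1375 g; vegetable oil: 165 mL; chocolate chips: 390 g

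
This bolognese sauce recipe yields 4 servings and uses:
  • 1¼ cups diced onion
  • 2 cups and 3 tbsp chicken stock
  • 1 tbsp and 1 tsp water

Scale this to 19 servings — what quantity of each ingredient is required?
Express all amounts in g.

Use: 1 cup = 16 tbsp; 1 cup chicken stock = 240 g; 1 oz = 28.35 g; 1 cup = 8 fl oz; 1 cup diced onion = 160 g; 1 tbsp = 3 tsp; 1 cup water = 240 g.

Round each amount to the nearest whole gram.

Scaling factor: 19/4 = 4.75.
diced onion: 1.25 cup × 19/4 × 160 g/cup = 950 g
chicken stock: (2 cup + 3 tbsp = 2.1875 cup) × 19/4 × 240 g/cup ≈ 2494 g
water: (1 tbsp + 1 tsp = 4/3 tbsp) × 19/4 ÷ 16 tbsp/cup × 240 g/cup = 95 g

diced onion: 950 g; chicken stock: 2494 g; water: 95 g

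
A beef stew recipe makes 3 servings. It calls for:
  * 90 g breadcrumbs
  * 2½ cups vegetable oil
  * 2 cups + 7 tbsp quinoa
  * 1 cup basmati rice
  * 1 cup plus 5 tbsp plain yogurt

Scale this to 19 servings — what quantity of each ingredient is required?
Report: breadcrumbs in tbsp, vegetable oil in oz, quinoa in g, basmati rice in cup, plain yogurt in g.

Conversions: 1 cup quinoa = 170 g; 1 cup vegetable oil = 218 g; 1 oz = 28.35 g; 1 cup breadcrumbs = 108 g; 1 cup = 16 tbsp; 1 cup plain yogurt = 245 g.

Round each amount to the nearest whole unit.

Scaling factor: 19/3.
breadcrumbs: 90 g × 19/3 ÷ 108 g/cup × 16 tbsp/cup ≈ 84 tbsp
vegetable oil: 2.5 cup × 19/3 × 218 g/cup ÷ 28.35 g/oz ≈ 122 oz
quinoa: (2 cup + 7 tbsp = 2.4375 cup) × 19/3 × 170 g/cup ≈ 2624 g
basmati rice: 1 cup × 19/3 ≈ 6 cup
plain yogurt: (1 cup + 5 tbsp = 1.3125 cup) × 19/3 × 245 g/cup ≈ 2037 g

breadcrumbs: 84 tbsp; vegetable oil: 122 oz; quinoa: 2624 g; basmati rice: 6 cup; plain yogurt: 2037 g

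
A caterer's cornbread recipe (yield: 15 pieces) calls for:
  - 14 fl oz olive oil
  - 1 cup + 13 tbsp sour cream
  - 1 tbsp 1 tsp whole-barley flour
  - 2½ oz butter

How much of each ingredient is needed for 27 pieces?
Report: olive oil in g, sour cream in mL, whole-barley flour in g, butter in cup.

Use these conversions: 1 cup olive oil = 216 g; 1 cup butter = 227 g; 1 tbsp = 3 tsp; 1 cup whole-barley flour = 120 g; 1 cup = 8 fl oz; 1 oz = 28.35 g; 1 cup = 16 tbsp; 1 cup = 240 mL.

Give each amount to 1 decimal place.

Scaling factor: 27/15 = 9/5 = 1.8.
olive oil: 14 fl oz × 9/5 ÷ 8 fl oz/cup × 216 g/cup = 680.4 g
sour cream: (1 cup + 13 tbsp = 1.8125 cup) × 9/5 × 240 mL/cup = 783.0 mL
whole-barley flour: (1 tbsp + 1 tsp = 4/3 tbsp) × 9/5 ÷ 16 tbsp/cup × 120 g/cup = 18.0 g
butter: 2.5 oz × 9/5 × 28.35 g/oz ÷ 227 g/cup ≈ 0.6 cup

olive oil: 680.4 g; sour cream: 783.0 mL; whole-barley flour: 18.0 g; butter: 0.6 cup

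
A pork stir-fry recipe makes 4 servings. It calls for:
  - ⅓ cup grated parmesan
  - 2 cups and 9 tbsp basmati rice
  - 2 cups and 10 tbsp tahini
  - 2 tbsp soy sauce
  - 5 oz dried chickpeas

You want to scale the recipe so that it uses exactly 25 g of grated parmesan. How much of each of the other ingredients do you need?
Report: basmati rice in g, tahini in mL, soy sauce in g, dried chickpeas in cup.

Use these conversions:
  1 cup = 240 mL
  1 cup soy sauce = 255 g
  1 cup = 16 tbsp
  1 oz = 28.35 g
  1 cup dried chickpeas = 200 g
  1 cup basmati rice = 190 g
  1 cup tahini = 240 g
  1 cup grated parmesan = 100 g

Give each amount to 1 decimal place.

The original recipe has 100/3 g of grated parmesan, so the scaling factor is 25 ÷ 100/3 = 3/4 = 0.75.
basmati rice: (2 cup + 9 tbsp = 2.5625 cup) × 3/4 × 190 g/cup ≈ 365.2 g
tahini: (2 cup + 10 tbsp = 2.625 cup) × 3/4 × 240 mL/cup = 472.5 mL
soy sauce: 2 tbsp × 3/4 ÷ 16 tbsp/cup × 255 g/cup ≈ 23.9 g
dried chickpeas: 5 oz × 3/4 × 28.35 g/oz ÷ 200 g/cup ≈ 0.5 cup

basmati rice: 365.2 g; tahini: 472.5 mL; soy sauce: 23.9 g; dried chickpeas: 0.5 cup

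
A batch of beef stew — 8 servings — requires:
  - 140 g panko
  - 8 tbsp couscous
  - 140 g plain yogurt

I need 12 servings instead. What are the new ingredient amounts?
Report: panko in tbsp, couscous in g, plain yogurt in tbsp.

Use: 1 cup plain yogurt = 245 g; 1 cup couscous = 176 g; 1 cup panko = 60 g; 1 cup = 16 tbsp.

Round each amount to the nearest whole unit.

panko: 56 tbsp; couscous: 132 g; plain yogurt: 14 tbsp

Scaling factor: 12/8 = 3/2 = 1.5.
panko: 140 g × 3/2 ÷ 60 g/cup × 16 tbsp/cup = 56 tbsp
couscous: 8 tbsp × 3/2 ÷ 16 tbsp/cup × 176 g/cup = 132 g
plain yogurt: 140 g × 3/2 ÷ 245 g/cup × 16 tbsp/cup ≈ 14 tbsp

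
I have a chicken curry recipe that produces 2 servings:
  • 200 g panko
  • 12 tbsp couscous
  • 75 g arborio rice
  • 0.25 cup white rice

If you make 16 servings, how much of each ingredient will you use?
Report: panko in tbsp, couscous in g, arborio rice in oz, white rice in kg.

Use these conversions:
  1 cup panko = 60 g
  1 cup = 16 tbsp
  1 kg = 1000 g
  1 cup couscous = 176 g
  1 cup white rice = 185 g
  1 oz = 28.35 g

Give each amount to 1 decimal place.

Scaling factor: 16/2 = 8.
panko: 200 g × 8 ÷ 60 g/cup × 16 tbsp/cup ≈ 426.7 tbsp
couscous: 12 tbsp × 8 ÷ 16 tbsp/cup × 176 g/cup = 1056.0 g
arborio rice: 75 g × 8 ÷ 28.35 g/oz ≈ 21.2 oz
white rice: 0.25 cup × 8 × 185 g/cup ÷ 1000 g/kg ≈ 0.4 kg

panko: 426.7 tbsp; couscous: 1056.0 g; arborio rice: 21.2 oz; white rice: 0.4 kg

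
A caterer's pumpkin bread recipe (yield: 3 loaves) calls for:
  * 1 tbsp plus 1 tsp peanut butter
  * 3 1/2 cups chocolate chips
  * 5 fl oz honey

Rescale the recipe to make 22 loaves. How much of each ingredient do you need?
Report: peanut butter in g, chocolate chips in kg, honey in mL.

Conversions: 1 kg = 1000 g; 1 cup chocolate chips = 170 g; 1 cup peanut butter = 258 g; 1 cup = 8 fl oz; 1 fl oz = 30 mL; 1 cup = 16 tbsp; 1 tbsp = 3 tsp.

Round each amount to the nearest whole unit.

peanut butter: 158 g; chocolate chips: 4 kg; honey: 1100 mL

Scaling factor: 22/3.
peanut butter: (1 tbsp + 1 tsp = 4/3 tbsp) × 22/3 ÷ 16 tbsp/cup × 258 g/cup ≈ 158 g
chocolate chips: 3.5 cup × 22/3 × 170 g/cup ÷ 1000 g/kg ≈ 4 kg
honey: 5 fl oz × 22/3 × 30 mL/fl oz = 1100 mL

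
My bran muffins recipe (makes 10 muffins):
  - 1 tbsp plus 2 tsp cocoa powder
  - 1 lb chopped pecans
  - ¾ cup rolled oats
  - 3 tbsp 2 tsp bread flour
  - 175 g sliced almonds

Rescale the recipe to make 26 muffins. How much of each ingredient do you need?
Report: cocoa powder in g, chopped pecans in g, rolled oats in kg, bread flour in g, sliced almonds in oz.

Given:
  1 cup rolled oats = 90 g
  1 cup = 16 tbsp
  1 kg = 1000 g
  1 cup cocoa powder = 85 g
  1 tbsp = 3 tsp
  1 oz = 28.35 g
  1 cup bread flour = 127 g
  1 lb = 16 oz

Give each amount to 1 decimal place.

cocoa powder: 23.0 g; chopped pecans: 1179.4 g; rolled oats: 0.2 kg; bread flour: 75.7 g; sliced almonds: 16.0 oz

Scaling factor: 26/10 = 13/5 = 2.6.
cocoa powder: (1 tbsp + 2 tsp = 5/3 tbsp) × 13/5 ÷ 16 tbsp/cup × 85 g/cup ≈ 23.0 g
chopped pecans: 1 lb × 13/5 × 16 oz/lb × 28.35 g/oz ≈ 1179.4 g
rolled oats: 0.75 cup × 13/5 × 90 g/cup ÷ 1000 g/kg ≈ 0.2 kg
bread flour: (3 tbsp + 2 tsp = 11/3 tbsp) × 13/5 ÷ 16 tbsp/cup × 127 g/cup ≈ 75.7 g
sliced almonds: 175 g × 13/5 ÷ 28.35 g/oz ≈ 16.0 oz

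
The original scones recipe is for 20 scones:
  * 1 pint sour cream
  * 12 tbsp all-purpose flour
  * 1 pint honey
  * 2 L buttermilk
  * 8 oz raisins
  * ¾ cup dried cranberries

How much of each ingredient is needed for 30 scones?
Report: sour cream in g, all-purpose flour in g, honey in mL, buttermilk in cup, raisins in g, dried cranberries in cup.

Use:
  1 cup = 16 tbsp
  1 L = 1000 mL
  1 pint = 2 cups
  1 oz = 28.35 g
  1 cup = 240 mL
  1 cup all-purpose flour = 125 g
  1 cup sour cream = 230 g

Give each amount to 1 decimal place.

Scaling factor: 30/20 = 3/2 = 1.5.
sour cream: 1 pint × 3/2 × 2 cup/pint × 230 g/cup = 690.0 g
all-purpose flour: 12 tbsp × 3/2 ÷ 16 tbsp/cup × 125 g/cup ≈ 140.6 g
honey: 1 pint × 3/2 × 2 cup/pint × 240 mL/cup = 720.0 mL
buttermilk: 2 L × 3/2 × 1000 mL/L ÷ 240 mL/cup = 12.5 cup
raisins: 8 oz × 3/2 × 28.35 g/oz = 340.2 g
dried cranberries: 0.75 cup × 3/2 ≈ 1.1 cup

sour cream: 690.0 g; all-purpose flour: 140.6 g; honey: 720.0 mL; buttermilk: 12.5 cup; raisins: 340.2 g; dried cranberries: 1.1 cup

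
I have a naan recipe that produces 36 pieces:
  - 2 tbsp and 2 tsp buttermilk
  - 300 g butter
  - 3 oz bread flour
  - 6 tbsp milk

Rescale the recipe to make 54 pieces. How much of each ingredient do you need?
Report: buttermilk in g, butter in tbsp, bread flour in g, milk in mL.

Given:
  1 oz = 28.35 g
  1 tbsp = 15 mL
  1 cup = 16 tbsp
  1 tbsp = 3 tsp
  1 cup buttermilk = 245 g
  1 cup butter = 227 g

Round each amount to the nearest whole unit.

Scaling factor: 54/36 = 3/2 = 1.5.
buttermilk: (2 tbsp + 2 tsp = 8/3 tbsp) × 3/2 ÷ 16 tbsp/cup × 245 g/cup ≈ 61 g
butter: 300 g × 3/2 ÷ 227 g/cup × 16 tbsp/cup ≈ 32 tbsp
bread flour: 3 oz × 3/2 × 28.35 g/oz ≈ 128 g
milk: 6 tbsp × 3/2 × 15 mL/tbsp = 135 mL

buttermilk: 61 g; butter: 32 tbsp; bread flour: 128 g; milk: 135 mL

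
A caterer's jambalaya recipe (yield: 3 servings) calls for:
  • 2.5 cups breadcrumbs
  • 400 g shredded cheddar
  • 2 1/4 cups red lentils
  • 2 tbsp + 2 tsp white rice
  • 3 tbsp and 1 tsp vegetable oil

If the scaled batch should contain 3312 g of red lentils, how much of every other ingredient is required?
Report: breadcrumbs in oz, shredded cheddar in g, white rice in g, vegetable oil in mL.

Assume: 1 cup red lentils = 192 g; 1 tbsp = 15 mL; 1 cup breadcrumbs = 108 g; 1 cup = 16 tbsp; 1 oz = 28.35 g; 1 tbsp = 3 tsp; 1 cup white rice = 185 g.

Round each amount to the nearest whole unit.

breadcrumbs: 73 oz; shredded cheddar: 3067 g; white rice: 236 g; vegetable oil: 383 mL

The original recipe has 432 g of red lentils, so the scaling factor is 3312 ÷ 432 = 23/3.
breadcrumbs: 2.5 cup × 23/3 × 108 g/cup ÷ 28.35 g/oz ≈ 73 oz
shredded cheddar: 400 g × 23/3 ≈ 3067 g
white rice: (2 tbsp + 2 tsp = 8/3 tbsp) × 23/3 ÷ 16 tbsp/cup × 185 g/cup ≈ 236 g
vegetable oil: (3 tbsp + 1 tsp = 10/3 tbsp) × 23/3 × 15 mL/tbsp ≈ 383 mL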